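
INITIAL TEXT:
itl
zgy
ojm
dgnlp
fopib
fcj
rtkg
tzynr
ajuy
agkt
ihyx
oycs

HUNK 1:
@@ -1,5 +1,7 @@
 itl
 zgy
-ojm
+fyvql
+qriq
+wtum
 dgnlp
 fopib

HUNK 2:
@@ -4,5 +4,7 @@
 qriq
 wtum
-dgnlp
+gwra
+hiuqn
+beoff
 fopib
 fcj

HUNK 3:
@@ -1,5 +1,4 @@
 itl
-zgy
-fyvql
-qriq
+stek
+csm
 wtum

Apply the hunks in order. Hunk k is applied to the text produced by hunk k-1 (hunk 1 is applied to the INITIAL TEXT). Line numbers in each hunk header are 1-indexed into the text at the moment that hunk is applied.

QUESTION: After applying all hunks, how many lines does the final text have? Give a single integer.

Answer: 15

Derivation:
Hunk 1: at line 1 remove [ojm] add [fyvql,qriq,wtum] -> 14 lines: itl zgy fyvql qriq wtum dgnlp fopib fcj rtkg tzynr ajuy agkt ihyx oycs
Hunk 2: at line 4 remove [dgnlp] add [gwra,hiuqn,beoff] -> 16 lines: itl zgy fyvql qriq wtum gwra hiuqn beoff fopib fcj rtkg tzynr ajuy agkt ihyx oycs
Hunk 3: at line 1 remove [zgy,fyvql,qriq] add [stek,csm] -> 15 lines: itl stek csm wtum gwra hiuqn beoff fopib fcj rtkg tzynr ajuy agkt ihyx oycs
Final line count: 15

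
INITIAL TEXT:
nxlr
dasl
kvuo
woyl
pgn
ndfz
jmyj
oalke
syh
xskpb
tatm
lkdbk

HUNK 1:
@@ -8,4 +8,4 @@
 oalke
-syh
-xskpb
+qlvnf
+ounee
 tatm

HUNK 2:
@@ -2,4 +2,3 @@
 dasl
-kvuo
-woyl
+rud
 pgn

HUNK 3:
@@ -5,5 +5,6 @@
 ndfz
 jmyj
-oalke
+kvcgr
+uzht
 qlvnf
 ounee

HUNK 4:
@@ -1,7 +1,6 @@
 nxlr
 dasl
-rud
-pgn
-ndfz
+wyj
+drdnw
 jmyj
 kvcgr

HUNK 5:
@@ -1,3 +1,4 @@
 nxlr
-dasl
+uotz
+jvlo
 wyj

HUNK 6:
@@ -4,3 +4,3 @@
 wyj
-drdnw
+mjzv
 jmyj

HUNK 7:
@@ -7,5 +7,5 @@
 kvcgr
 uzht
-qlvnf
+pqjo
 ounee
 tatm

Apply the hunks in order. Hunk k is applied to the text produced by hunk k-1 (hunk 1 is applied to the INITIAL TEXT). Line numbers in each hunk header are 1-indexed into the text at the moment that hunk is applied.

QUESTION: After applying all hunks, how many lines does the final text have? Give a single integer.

Answer: 12

Derivation:
Hunk 1: at line 8 remove [syh,xskpb] add [qlvnf,ounee] -> 12 lines: nxlr dasl kvuo woyl pgn ndfz jmyj oalke qlvnf ounee tatm lkdbk
Hunk 2: at line 2 remove [kvuo,woyl] add [rud] -> 11 lines: nxlr dasl rud pgn ndfz jmyj oalke qlvnf ounee tatm lkdbk
Hunk 3: at line 5 remove [oalke] add [kvcgr,uzht] -> 12 lines: nxlr dasl rud pgn ndfz jmyj kvcgr uzht qlvnf ounee tatm lkdbk
Hunk 4: at line 1 remove [rud,pgn,ndfz] add [wyj,drdnw] -> 11 lines: nxlr dasl wyj drdnw jmyj kvcgr uzht qlvnf ounee tatm lkdbk
Hunk 5: at line 1 remove [dasl] add [uotz,jvlo] -> 12 lines: nxlr uotz jvlo wyj drdnw jmyj kvcgr uzht qlvnf ounee tatm lkdbk
Hunk 6: at line 4 remove [drdnw] add [mjzv] -> 12 lines: nxlr uotz jvlo wyj mjzv jmyj kvcgr uzht qlvnf ounee tatm lkdbk
Hunk 7: at line 7 remove [qlvnf] add [pqjo] -> 12 lines: nxlr uotz jvlo wyj mjzv jmyj kvcgr uzht pqjo ounee tatm lkdbk
Final line count: 12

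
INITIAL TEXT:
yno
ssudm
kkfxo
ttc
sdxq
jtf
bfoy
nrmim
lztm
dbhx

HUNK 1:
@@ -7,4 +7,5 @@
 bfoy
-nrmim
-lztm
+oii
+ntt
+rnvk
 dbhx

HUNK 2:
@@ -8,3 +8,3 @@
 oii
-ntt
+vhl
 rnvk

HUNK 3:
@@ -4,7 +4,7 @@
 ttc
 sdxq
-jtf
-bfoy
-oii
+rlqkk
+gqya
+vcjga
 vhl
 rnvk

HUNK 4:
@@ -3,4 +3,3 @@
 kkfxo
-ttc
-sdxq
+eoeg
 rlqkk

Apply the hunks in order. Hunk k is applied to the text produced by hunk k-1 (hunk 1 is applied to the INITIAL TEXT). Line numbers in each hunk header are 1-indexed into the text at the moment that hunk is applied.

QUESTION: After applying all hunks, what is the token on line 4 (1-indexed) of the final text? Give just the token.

Hunk 1: at line 7 remove [nrmim,lztm] add [oii,ntt,rnvk] -> 11 lines: yno ssudm kkfxo ttc sdxq jtf bfoy oii ntt rnvk dbhx
Hunk 2: at line 8 remove [ntt] add [vhl] -> 11 lines: yno ssudm kkfxo ttc sdxq jtf bfoy oii vhl rnvk dbhx
Hunk 3: at line 4 remove [jtf,bfoy,oii] add [rlqkk,gqya,vcjga] -> 11 lines: yno ssudm kkfxo ttc sdxq rlqkk gqya vcjga vhl rnvk dbhx
Hunk 4: at line 3 remove [ttc,sdxq] add [eoeg] -> 10 lines: yno ssudm kkfxo eoeg rlqkk gqya vcjga vhl rnvk dbhx
Final line 4: eoeg

Answer: eoeg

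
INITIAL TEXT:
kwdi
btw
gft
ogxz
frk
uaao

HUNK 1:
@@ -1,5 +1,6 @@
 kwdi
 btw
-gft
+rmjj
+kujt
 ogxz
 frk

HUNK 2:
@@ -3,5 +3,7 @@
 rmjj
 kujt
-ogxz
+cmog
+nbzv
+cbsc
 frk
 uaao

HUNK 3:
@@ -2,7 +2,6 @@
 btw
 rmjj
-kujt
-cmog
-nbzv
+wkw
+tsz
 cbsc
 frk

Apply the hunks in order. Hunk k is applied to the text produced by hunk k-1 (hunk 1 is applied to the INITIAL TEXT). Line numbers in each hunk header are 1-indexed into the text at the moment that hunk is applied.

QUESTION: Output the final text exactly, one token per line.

Answer: kwdi
btw
rmjj
wkw
tsz
cbsc
frk
uaao

Derivation:
Hunk 1: at line 1 remove [gft] add [rmjj,kujt] -> 7 lines: kwdi btw rmjj kujt ogxz frk uaao
Hunk 2: at line 3 remove [ogxz] add [cmog,nbzv,cbsc] -> 9 lines: kwdi btw rmjj kujt cmog nbzv cbsc frk uaao
Hunk 3: at line 2 remove [kujt,cmog,nbzv] add [wkw,tsz] -> 8 lines: kwdi btw rmjj wkw tsz cbsc frk uaao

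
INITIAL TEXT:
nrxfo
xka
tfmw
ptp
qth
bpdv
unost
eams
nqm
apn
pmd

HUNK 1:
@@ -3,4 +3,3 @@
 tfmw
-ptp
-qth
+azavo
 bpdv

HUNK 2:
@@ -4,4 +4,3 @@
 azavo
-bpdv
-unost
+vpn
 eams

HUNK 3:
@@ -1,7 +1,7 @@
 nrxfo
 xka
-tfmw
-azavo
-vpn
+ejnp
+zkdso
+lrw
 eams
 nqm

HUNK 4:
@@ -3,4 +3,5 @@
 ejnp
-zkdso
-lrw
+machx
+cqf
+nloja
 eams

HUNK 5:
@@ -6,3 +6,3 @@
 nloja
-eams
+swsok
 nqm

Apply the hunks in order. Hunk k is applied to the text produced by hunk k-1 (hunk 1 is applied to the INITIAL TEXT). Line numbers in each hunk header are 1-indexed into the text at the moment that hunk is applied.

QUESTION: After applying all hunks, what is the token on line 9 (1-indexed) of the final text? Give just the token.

Answer: apn

Derivation:
Hunk 1: at line 3 remove [ptp,qth] add [azavo] -> 10 lines: nrxfo xka tfmw azavo bpdv unost eams nqm apn pmd
Hunk 2: at line 4 remove [bpdv,unost] add [vpn] -> 9 lines: nrxfo xka tfmw azavo vpn eams nqm apn pmd
Hunk 3: at line 1 remove [tfmw,azavo,vpn] add [ejnp,zkdso,lrw] -> 9 lines: nrxfo xka ejnp zkdso lrw eams nqm apn pmd
Hunk 4: at line 3 remove [zkdso,lrw] add [machx,cqf,nloja] -> 10 lines: nrxfo xka ejnp machx cqf nloja eams nqm apn pmd
Hunk 5: at line 6 remove [eams] add [swsok] -> 10 lines: nrxfo xka ejnp machx cqf nloja swsok nqm apn pmd
Final line 9: apn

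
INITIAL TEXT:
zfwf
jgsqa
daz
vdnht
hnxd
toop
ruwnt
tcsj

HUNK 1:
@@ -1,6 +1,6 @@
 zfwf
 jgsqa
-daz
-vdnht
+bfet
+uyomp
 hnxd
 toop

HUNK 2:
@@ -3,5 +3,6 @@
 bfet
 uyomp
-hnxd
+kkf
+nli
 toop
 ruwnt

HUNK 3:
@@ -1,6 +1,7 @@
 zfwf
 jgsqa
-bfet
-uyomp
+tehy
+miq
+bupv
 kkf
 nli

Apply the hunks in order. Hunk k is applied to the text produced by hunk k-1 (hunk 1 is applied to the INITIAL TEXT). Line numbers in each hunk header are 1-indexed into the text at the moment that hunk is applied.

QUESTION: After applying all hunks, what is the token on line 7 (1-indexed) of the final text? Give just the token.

Hunk 1: at line 1 remove [daz,vdnht] add [bfet,uyomp] -> 8 lines: zfwf jgsqa bfet uyomp hnxd toop ruwnt tcsj
Hunk 2: at line 3 remove [hnxd] add [kkf,nli] -> 9 lines: zfwf jgsqa bfet uyomp kkf nli toop ruwnt tcsj
Hunk 3: at line 1 remove [bfet,uyomp] add [tehy,miq,bupv] -> 10 lines: zfwf jgsqa tehy miq bupv kkf nli toop ruwnt tcsj
Final line 7: nli

Answer: nli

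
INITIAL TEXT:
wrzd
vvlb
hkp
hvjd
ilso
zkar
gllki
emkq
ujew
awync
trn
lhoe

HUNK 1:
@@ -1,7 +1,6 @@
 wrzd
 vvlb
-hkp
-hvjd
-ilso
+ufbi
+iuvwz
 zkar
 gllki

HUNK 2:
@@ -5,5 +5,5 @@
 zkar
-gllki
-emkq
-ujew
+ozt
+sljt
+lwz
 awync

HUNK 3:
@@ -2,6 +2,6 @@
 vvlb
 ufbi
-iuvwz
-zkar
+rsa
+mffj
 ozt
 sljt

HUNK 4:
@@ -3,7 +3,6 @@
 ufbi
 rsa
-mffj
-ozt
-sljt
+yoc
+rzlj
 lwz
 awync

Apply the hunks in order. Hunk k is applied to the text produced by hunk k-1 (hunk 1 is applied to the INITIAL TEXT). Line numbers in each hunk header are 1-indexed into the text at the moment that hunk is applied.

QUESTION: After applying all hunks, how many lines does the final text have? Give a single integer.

Answer: 10

Derivation:
Hunk 1: at line 1 remove [hkp,hvjd,ilso] add [ufbi,iuvwz] -> 11 lines: wrzd vvlb ufbi iuvwz zkar gllki emkq ujew awync trn lhoe
Hunk 2: at line 5 remove [gllki,emkq,ujew] add [ozt,sljt,lwz] -> 11 lines: wrzd vvlb ufbi iuvwz zkar ozt sljt lwz awync trn lhoe
Hunk 3: at line 2 remove [iuvwz,zkar] add [rsa,mffj] -> 11 lines: wrzd vvlb ufbi rsa mffj ozt sljt lwz awync trn lhoe
Hunk 4: at line 3 remove [mffj,ozt,sljt] add [yoc,rzlj] -> 10 lines: wrzd vvlb ufbi rsa yoc rzlj lwz awync trn lhoe
Final line count: 10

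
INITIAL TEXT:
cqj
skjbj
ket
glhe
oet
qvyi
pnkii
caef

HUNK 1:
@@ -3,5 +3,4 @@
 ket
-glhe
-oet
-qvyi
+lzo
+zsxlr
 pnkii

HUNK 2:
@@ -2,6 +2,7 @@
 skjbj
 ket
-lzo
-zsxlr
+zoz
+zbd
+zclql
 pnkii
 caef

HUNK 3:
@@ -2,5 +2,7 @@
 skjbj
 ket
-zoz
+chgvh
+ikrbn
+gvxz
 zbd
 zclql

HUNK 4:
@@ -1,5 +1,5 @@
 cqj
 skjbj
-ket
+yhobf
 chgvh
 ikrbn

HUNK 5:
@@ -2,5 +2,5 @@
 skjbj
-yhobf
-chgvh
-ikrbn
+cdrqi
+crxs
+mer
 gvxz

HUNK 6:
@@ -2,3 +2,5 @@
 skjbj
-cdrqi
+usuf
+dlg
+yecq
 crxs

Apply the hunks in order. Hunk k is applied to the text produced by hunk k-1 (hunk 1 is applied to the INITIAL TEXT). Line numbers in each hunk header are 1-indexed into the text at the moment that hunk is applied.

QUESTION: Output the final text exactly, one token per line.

Answer: cqj
skjbj
usuf
dlg
yecq
crxs
mer
gvxz
zbd
zclql
pnkii
caef

Derivation:
Hunk 1: at line 3 remove [glhe,oet,qvyi] add [lzo,zsxlr] -> 7 lines: cqj skjbj ket lzo zsxlr pnkii caef
Hunk 2: at line 2 remove [lzo,zsxlr] add [zoz,zbd,zclql] -> 8 lines: cqj skjbj ket zoz zbd zclql pnkii caef
Hunk 3: at line 2 remove [zoz] add [chgvh,ikrbn,gvxz] -> 10 lines: cqj skjbj ket chgvh ikrbn gvxz zbd zclql pnkii caef
Hunk 4: at line 1 remove [ket] add [yhobf] -> 10 lines: cqj skjbj yhobf chgvh ikrbn gvxz zbd zclql pnkii caef
Hunk 5: at line 2 remove [yhobf,chgvh,ikrbn] add [cdrqi,crxs,mer] -> 10 lines: cqj skjbj cdrqi crxs mer gvxz zbd zclql pnkii caef
Hunk 6: at line 2 remove [cdrqi] add [usuf,dlg,yecq] -> 12 lines: cqj skjbj usuf dlg yecq crxs mer gvxz zbd zclql pnkii caef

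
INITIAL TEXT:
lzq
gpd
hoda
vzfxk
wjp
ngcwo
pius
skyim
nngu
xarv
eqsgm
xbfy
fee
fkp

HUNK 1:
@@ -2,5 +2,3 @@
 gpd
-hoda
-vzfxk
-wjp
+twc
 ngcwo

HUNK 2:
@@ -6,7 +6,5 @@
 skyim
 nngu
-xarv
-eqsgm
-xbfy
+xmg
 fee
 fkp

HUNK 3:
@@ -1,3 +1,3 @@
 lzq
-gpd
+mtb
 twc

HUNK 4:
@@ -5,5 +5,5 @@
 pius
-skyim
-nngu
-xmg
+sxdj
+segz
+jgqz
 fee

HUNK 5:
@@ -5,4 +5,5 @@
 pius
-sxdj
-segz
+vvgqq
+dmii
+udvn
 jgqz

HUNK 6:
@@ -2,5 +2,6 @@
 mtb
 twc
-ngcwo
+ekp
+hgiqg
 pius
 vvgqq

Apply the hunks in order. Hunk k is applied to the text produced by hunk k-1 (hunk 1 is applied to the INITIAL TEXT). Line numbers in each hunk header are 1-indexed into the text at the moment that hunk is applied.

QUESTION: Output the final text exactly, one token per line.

Hunk 1: at line 2 remove [hoda,vzfxk,wjp] add [twc] -> 12 lines: lzq gpd twc ngcwo pius skyim nngu xarv eqsgm xbfy fee fkp
Hunk 2: at line 6 remove [xarv,eqsgm,xbfy] add [xmg] -> 10 lines: lzq gpd twc ngcwo pius skyim nngu xmg fee fkp
Hunk 3: at line 1 remove [gpd] add [mtb] -> 10 lines: lzq mtb twc ngcwo pius skyim nngu xmg fee fkp
Hunk 4: at line 5 remove [skyim,nngu,xmg] add [sxdj,segz,jgqz] -> 10 lines: lzq mtb twc ngcwo pius sxdj segz jgqz fee fkp
Hunk 5: at line 5 remove [sxdj,segz] add [vvgqq,dmii,udvn] -> 11 lines: lzq mtb twc ngcwo pius vvgqq dmii udvn jgqz fee fkp
Hunk 6: at line 2 remove [ngcwo] add [ekp,hgiqg] -> 12 lines: lzq mtb twc ekp hgiqg pius vvgqq dmii udvn jgqz fee fkp

Answer: lzq
mtb
twc
ekp
hgiqg
pius
vvgqq
dmii
udvn
jgqz
fee
fkp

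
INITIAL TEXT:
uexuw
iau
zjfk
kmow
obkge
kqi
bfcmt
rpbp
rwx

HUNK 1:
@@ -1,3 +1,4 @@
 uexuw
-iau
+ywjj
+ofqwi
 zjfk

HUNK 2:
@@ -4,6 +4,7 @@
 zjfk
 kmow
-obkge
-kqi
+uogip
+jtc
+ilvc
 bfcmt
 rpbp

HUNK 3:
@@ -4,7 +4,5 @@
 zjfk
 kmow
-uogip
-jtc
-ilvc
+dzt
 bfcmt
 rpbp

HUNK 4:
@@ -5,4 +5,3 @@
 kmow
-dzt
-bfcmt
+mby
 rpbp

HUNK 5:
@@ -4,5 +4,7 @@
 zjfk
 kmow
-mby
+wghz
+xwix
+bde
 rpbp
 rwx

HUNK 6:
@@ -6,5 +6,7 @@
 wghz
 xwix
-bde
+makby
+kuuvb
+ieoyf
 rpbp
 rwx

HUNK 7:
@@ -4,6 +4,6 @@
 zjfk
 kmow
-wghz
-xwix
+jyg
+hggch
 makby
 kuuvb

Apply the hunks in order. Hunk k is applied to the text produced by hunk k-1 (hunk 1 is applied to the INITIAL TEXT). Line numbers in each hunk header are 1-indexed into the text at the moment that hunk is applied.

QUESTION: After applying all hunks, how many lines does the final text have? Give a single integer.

Answer: 12

Derivation:
Hunk 1: at line 1 remove [iau] add [ywjj,ofqwi] -> 10 lines: uexuw ywjj ofqwi zjfk kmow obkge kqi bfcmt rpbp rwx
Hunk 2: at line 4 remove [obkge,kqi] add [uogip,jtc,ilvc] -> 11 lines: uexuw ywjj ofqwi zjfk kmow uogip jtc ilvc bfcmt rpbp rwx
Hunk 3: at line 4 remove [uogip,jtc,ilvc] add [dzt] -> 9 lines: uexuw ywjj ofqwi zjfk kmow dzt bfcmt rpbp rwx
Hunk 4: at line 5 remove [dzt,bfcmt] add [mby] -> 8 lines: uexuw ywjj ofqwi zjfk kmow mby rpbp rwx
Hunk 5: at line 4 remove [mby] add [wghz,xwix,bde] -> 10 lines: uexuw ywjj ofqwi zjfk kmow wghz xwix bde rpbp rwx
Hunk 6: at line 6 remove [bde] add [makby,kuuvb,ieoyf] -> 12 lines: uexuw ywjj ofqwi zjfk kmow wghz xwix makby kuuvb ieoyf rpbp rwx
Hunk 7: at line 4 remove [wghz,xwix] add [jyg,hggch] -> 12 lines: uexuw ywjj ofqwi zjfk kmow jyg hggch makby kuuvb ieoyf rpbp rwx
Final line count: 12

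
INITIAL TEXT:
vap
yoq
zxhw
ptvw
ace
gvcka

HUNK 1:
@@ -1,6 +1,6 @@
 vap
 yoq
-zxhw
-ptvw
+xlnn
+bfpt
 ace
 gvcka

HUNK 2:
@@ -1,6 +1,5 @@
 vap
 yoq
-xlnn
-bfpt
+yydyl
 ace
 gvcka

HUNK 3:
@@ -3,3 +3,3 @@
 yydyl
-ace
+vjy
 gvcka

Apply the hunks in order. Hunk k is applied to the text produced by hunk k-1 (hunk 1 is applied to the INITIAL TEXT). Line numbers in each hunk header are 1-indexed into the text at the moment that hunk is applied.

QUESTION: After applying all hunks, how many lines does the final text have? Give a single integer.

Hunk 1: at line 1 remove [zxhw,ptvw] add [xlnn,bfpt] -> 6 lines: vap yoq xlnn bfpt ace gvcka
Hunk 2: at line 1 remove [xlnn,bfpt] add [yydyl] -> 5 lines: vap yoq yydyl ace gvcka
Hunk 3: at line 3 remove [ace] add [vjy] -> 5 lines: vap yoq yydyl vjy gvcka
Final line count: 5

Answer: 5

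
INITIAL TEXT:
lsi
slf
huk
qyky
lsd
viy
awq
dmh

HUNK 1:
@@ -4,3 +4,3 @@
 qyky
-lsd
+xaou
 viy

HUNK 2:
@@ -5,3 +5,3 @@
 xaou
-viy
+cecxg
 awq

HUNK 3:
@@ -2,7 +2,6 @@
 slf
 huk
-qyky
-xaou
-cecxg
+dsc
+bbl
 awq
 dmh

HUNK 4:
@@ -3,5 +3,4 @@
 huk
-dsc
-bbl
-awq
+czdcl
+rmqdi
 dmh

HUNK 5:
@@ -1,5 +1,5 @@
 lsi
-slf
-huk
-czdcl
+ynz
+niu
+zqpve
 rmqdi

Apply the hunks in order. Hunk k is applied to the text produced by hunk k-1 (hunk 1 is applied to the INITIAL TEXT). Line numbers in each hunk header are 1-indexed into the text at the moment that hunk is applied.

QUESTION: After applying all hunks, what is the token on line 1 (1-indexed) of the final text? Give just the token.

Hunk 1: at line 4 remove [lsd] add [xaou] -> 8 lines: lsi slf huk qyky xaou viy awq dmh
Hunk 2: at line 5 remove [viy] add [cecxg] -> 8 lines: lsi slf huk qyky xaou cecxg awq dmh
Hunk 3: at line 2 remove [qyky,xaou,cecxg] add [dsc,bbl] -> 7 lines: lsi slf huk dsc bbl awq dmh
Hunk 4: at line 3 remove [dsc,bbl,awq] add [czdcl,rmqdi] -> 6 lines: lsi slf huk czdcl rmqdi dmh
Hunk 5: at line 1 remove [slf,huk,czdcl] add [ynz,niu,zqpve] -> 6 lines: lsi ynz niu zqpve rmqdi dmh
Final line 1: lsi

Answer: lsi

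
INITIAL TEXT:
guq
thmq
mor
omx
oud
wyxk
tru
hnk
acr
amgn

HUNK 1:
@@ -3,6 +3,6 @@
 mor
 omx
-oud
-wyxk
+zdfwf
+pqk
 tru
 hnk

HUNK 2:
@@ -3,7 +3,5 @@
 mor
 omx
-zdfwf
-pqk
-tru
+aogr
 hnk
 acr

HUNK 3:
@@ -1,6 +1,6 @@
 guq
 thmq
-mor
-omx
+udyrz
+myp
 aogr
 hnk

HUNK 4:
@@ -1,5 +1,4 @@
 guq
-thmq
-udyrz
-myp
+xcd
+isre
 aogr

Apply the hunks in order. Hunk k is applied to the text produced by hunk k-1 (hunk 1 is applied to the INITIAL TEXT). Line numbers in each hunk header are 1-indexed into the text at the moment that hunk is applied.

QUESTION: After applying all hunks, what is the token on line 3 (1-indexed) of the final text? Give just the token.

Answer: isre

Derivation:
Hunk 1: at line 3 remove [oud,wyxk] add [zdfwf,pqk] -> 10 lines: guq thmq mor omx zdfwf pqk tru hnk acr amgn
Hunk 2: at line 3 remove [zdfwf,pqk,tru] add [aogr] -> 8 lines: guq thmq mor omx aogr hnk acr amgn
Hunk 3: at line 1 remove [mor,omx] add [udyrz,myp] -> 8 lines: guq thmq udyrz myp aogr hnk acr amgn
Hunk 4: at line 1 remove [thmq,udyrz,myp] add [xcd,isre] -> 7 lines: guq xcd isre aogr hnk acr amgn
Final line 3: isre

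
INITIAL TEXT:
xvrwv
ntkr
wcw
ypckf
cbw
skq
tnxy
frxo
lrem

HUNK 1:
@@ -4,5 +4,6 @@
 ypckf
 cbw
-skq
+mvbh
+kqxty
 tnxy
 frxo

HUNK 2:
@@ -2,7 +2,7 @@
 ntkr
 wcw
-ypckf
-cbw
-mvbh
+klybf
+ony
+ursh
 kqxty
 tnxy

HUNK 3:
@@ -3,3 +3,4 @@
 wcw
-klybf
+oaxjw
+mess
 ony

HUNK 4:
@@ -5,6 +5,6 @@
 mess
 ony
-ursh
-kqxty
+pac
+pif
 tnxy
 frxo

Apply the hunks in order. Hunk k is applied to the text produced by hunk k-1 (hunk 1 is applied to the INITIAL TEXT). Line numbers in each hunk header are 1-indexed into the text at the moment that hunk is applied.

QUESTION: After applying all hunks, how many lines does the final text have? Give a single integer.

Answer: 11

Derivation:
Hunk 1: at line 4 remove [skq] add [mvbh,kqxty] -> 10 lines: xvrwv ntkr wcw ypckf cbw mvbh kqxty tnxy frxo lrem
Hunk 2: at line 2 remove [ypckf,cbw,mvbh] add [klybf,ony,ursh] -> 10 lines: xvrwv ntkr wcw klybf ony ursh kqxty tnxy frxo lrem
Hunk 3: at line 3 remove [klybf] add [oaxjw,mess] -> 11 lines: xvrwv ntkr wcw oaxjw mess ony ursh kqxty tnxy frxo lrem
Hunk 4: at line 5 remove [ursh,kqxty] add [pac,pif] -> 11 lines: xvrwv ntkr wcw oaxjw mess ony pac pif tnxy frxo lrem
Final line count: 11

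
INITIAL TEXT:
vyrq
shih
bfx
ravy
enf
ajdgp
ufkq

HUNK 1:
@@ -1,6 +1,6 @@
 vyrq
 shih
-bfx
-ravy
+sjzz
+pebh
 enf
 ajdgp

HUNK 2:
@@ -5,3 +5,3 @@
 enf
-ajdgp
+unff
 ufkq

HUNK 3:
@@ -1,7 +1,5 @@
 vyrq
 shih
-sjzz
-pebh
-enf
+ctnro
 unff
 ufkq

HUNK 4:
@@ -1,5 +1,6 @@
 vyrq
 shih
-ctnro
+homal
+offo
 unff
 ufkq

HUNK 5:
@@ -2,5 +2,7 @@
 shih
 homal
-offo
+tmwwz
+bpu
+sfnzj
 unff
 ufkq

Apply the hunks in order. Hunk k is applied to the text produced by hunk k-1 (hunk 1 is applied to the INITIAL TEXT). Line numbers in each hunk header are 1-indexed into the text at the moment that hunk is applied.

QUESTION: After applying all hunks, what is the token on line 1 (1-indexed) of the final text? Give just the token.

Answer: vyrq

Derivation:
Hunk 1: at line 1 remove [bfx,ravy] add [sjzz,pebh] -> 7 lines: vyrq shih sjzz pebh enf ajdgp ufkq
Hunk 2: at line 5 remove [ajdgp] add [unff] -> 7 lines: vyrq shih sjzz pebh enf unff ufkq
Hunk 3: at line 1 remove [sjzz,pebh,enf] add [ctnro] -> 5 lines: vyrq shih ctnro unff ufkq
Hunk 4: at line 1 remove [ctnro] add [homal,offo] -> 6 lines: vyrq shih homal offo unff ufkq
Hunk 5: at line 2 remove [offo] add [tmwwz,bpu,sfnzj] -> 8 lines: vyrq shih homal tmwwz bpu sfnzj unff ufkq
Final line 1: vyrq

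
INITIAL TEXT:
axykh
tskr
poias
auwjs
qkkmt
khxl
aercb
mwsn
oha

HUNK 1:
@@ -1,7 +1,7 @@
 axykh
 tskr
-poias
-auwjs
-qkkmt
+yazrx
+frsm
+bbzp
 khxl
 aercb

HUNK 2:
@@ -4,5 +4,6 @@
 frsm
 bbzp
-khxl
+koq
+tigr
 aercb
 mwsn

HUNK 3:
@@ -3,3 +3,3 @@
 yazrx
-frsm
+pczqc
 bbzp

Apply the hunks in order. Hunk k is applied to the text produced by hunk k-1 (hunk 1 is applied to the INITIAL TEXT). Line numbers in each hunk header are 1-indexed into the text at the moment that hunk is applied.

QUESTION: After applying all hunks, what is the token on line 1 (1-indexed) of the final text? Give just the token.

Hunk 1: at line 1 remove [poias,auwjs,qkkmt] add [yazrx,frsm,bbzp] -> 9 lines: axykh tskr yazrx frsm bbzp khxl aercb mwsn oha
Hunk 2: at line 4 remove [khxl] add [koq,tigr] -> 10 lines: axykh tskr yazrx frsm bbzp koq tigr aercb mwsn oha
Hunk 3: at line 3 remove [frsm] add [pczqc] -> 10 lines: axykh tskr yazrx pczqc bbzp koq tigr aercb mwsn oha
Final line 1: axykh

Answer: axykh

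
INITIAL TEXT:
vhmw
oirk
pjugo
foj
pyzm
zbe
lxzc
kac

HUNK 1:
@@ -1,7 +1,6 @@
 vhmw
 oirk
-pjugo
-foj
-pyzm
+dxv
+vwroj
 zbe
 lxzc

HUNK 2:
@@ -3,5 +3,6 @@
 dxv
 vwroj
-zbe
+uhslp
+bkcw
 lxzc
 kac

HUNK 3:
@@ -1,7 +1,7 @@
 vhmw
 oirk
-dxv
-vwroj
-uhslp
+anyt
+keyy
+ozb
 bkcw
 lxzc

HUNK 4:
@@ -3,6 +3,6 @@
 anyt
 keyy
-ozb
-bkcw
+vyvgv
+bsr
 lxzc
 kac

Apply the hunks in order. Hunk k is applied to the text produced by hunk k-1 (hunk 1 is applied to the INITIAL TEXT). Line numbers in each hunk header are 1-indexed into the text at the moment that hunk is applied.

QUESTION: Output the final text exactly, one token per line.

Answer: vhmw
oirk
anyt
keyy
vyvgv
bsr
lxzc
kac

Derivation:
Hunk 1: at line 1 remove [pjugo,foj,pyzm] add [dxv,vwroj] -> 7 lines: vhmw oirk dxv vwroj zbe lxzc kac
Hunk 2: at line 3 remove [zbe] add [uhslp,bkcw] -> 8 lines: vhmw oirk dxv vwroj uhslp bkcw lxzc kac
Hunk 3: at line 1 remove [dxv,vwroj,uhslp] add [anyt,keyy,ozb] -> 8 lines: vhmw oirk anyt keyy ozb bkcw lxzc kac
Hunk 4: at line 3 remove [ozb,bkcw] add [vyvgv,bsr] -> 8 lines: vhmw oirk anyt keyy vyvgv bsr lxzc kac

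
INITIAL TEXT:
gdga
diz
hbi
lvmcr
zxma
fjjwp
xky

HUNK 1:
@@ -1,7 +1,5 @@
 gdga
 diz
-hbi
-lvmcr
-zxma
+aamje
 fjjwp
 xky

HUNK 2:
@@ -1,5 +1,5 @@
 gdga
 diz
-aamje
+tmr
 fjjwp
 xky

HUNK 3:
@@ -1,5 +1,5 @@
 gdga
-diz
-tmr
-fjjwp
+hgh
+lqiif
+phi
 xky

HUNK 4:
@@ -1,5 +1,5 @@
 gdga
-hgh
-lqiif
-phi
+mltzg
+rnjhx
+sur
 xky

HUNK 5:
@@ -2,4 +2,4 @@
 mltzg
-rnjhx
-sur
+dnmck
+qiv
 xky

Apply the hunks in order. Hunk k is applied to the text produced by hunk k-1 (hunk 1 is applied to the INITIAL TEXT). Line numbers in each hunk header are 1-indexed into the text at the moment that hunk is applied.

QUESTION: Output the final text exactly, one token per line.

Hunk 1: at line 1 remove [hbi,lvmcr,zxma] add [aamje] -> 5 lines: gdga diz aamje fjjwp xky
Hunk 2: at line 1 remove [aamje] add [tmr] -> 5 lines: gdga diz tmr fjjwp xky
Hunk 3: at line 1 remove [diz,tmr,fjjwp] add [hgh,lqiif,phi] -> 5 lines: gdga hgh lqiif phi xky
Hunk 4: at line 1 remove [hgh,lqiif,phi] add [mltzg,rnjhx,sur] -> 5 lines: gdga mltzg rnjhx sur xky
Hunk 5: at line 2 remove [rnjhx,sur] add [dnmck,qiv] -> 5 lines: gdga mltzg dnmck qiv xky

Answer: gdga
mltzg
dnmck
qiv
xky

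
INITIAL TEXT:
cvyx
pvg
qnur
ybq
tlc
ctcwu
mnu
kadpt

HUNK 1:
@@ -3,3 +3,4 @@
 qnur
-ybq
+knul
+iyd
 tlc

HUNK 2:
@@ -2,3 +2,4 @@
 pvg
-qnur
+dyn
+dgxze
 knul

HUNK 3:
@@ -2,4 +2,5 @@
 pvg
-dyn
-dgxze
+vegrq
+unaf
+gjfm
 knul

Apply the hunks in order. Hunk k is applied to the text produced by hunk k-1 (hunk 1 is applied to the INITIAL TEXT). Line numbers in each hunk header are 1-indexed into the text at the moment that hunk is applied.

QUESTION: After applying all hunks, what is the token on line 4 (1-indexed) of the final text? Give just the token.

Answer: unaf

Derivation:
Hunk 1: at line 3 remove [ybq] add [knul,iyd] -> 9 lines: cvyx pvg qnur knul iyd tlc ctcwu mnu kadpt
Hunk 2: at line 2 remove [qnur] add [dyn,dgxze] -> 10 lines: cvyx pvg dyn dgxze knul iyd tlc ctcwu mnu kadpt
Hunk 3: at line 2 remove [dyn,dgxze] add [vegrq,unaf,gjfm] -> 11 lines: cvyx pvg vegrq unaf gjfm knul iyd tlc ctcwu mnu kadpt
Final line 4: unaf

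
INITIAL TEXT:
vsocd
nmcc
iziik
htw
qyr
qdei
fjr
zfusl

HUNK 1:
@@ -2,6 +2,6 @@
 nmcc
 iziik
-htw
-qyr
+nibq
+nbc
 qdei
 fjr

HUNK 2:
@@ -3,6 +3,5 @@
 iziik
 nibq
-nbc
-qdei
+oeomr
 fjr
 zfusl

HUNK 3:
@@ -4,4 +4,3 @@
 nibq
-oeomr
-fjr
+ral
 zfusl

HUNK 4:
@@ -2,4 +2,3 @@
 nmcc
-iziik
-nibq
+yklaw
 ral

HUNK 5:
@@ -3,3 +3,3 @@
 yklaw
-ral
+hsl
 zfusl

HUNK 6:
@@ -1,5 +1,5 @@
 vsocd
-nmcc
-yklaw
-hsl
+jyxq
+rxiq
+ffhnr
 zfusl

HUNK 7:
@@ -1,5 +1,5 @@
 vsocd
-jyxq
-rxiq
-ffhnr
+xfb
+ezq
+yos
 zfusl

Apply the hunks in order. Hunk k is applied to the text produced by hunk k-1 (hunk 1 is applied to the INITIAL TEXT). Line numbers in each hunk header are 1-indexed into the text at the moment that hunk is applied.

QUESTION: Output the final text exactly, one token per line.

Answer: vsocd
xfb
ezq
yos
zfusl

Derivation:
Hunk 1: at line 2 remove [htw,qyr] add [nibq,nbc] -> 8 lines: vsocd nmcc iziik nibq nbc qdei fjr zfusl
Hunk 2: at line 3 remove [nbc,qdei] add [oeomr] -> 7 lines: vsocd nmcc iziik nibq oeomr fjr zfusl
Hunk 3: at line 4 remove [oeomr,fjr] add [ral] -> 6 lines: vsocd nmcc iziik nibq ral zfusl
Hunk 4: at line 2 remove [iziik,nibq] add [yklaw] -> 5 lines: vsocd nmcc yklaw ral zfusl
Hunk 5: at line 3 remove [ral] add [hsl] -> 5 lines: vsocd nmcc yklaw hsl zfusl
Hunk 6: at line 1 remove [nmcc,yklaw,hsl] add [jyxq,rxiq,ffhnr] -> 5 lines: vsocd jyxq rxiq ffhnr zfusl
Hunk 7: at line 1 remove [jyxq,rxiq,ffhnr] add [xfb,ezq,yos] -> 5 lines: vsocd xfb ezq yos zfusl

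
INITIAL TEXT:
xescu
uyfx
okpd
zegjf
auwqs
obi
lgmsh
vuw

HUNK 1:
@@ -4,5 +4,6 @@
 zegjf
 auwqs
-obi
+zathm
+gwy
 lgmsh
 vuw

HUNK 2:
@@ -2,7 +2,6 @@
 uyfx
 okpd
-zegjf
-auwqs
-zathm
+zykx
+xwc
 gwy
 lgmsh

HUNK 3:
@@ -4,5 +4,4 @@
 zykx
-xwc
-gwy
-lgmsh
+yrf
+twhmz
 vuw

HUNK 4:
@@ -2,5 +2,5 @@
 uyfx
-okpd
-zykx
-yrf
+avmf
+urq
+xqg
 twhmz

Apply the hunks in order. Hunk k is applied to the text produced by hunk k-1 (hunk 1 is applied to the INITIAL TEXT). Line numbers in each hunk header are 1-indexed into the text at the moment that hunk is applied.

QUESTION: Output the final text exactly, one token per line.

Answer: xescu
uyfx
avmf
urq
xqg
twhmz
vuw

Derivation:
Hunk 1: at line 4 remove [obi] add [zathm,gwy] -> 9 lines: xescu uyfx okpd zegjf auwqs zathm gwy lgmsh vuw
Hunk 2: at line 2 remove [zegjf,auwqs,zathm] add [zykx,xwc] -> 8 lines: xescu uyfx okpd zykx xwc gwy lgmsh vuw
Hunk 3: at line 4 remove [xwc,gwy,lgmsh] add [yrf,twhmz] -> 7 lines: xescu uyfx okpd zykx yrf twhmz vuw
Hunk 4: at line 2 remove [okpd,zykx,yrf] add [avmf,urq,xqg] -> 7 lines: xescu uyfx avmf urq xqg twhmz vuw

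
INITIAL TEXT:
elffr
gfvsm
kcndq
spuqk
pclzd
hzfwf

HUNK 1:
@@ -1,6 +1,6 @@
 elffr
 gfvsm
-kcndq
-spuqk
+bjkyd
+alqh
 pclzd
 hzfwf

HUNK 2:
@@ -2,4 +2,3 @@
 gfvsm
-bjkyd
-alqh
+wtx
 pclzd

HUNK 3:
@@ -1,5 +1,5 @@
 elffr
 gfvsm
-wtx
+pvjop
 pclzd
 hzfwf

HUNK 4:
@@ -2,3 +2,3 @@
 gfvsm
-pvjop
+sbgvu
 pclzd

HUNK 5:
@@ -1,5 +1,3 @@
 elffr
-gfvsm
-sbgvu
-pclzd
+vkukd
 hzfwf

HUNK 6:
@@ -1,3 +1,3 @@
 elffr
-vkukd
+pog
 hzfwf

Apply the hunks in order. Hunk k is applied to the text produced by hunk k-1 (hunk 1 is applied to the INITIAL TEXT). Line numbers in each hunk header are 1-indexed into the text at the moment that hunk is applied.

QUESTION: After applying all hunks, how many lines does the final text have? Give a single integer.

Hunk 1: at line 1 remove [kcndq,spuqk] add [bjkyd,alqh] -> 6 lines: elffr gfvsm bjkyd alqh pclzd hzfwf
Hunk 2: at line 2 remove [bjkyd,alqh] add [wtx] -> 5 lines: elffr gfvsm wtx pclzd hzfwf
Hunk 3: at line 1 remove [wtx] add [pvjop] -> 5 lines: elffr gfvsm pvjop pclzd hzfwf
Hunk 4: at line 2 remove [pvjop] add [sbgvu] -> 5 lines: elffr gfvsm sbgvu pclzd hzfwf
Hunk 5: at line 1 remove [gfvsm,sbgvu,pclzd] add [vkukd] -> 3 lines: elffr vkukd hzfwf
Hunk 6: at line 1 remove [vkukd] add [pog] -> 3 lines: elffr pog hzfwf
Final line count: 3

Answer: 3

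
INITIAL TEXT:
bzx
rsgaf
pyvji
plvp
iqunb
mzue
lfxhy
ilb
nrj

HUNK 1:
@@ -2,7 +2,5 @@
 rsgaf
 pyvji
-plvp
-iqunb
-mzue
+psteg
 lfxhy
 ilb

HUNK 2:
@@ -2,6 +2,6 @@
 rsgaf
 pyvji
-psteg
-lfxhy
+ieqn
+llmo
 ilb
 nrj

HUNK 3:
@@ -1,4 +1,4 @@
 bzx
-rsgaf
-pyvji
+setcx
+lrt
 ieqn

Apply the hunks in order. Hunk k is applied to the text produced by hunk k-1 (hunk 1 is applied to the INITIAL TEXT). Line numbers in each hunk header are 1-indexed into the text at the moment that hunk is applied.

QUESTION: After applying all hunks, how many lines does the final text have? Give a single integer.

Answer: 7

Derivation:
Hunk 1: at line 2 remove [plvp,iqunb,mzue] add [psteg] -> 7 lines: bzx rsgaf pyvji psteg lfxhy ilb nrj
Hunk 2: at line 2 remove [psteg,lfxhy] add [ieqn,llmo] -> 7 lines: bzx rsgaf pyvji ieqn llmo ilb nrj
Hunk 3: at line 1 remove [rsgaf,pyvji] add [setcx,lrt] -> 7 lines: bzx setcx lrt ieqn llmo ilb nrj
Final line count: 7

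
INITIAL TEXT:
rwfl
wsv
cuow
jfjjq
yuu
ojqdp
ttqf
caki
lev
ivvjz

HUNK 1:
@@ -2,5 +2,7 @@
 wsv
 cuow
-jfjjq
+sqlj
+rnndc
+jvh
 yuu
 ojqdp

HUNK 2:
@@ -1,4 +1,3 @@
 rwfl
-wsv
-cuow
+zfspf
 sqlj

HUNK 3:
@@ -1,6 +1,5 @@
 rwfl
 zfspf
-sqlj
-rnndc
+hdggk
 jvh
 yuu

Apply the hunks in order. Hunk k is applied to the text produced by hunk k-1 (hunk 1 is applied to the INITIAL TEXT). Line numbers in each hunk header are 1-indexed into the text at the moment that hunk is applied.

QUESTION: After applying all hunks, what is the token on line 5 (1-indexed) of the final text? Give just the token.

Answer: yuu

Derivation:
Hunk 1: at line 2 remove [jfjjq] add [sqlj,rnndc,jvh] -> 12 lines: rwfl wsv cuow sqlj rnndc jvh yuu ojqdp ttqf caki lev ivvjz
Hunk 2: at line 1 remove [wsv,cuow] add [zfspf] -> 11 lines: rwfl zfspf sqlj rnndc jvh yuu ojqdp ttqf caki lev ivvjz
Hunk 3: at line 1 remove [sqlj,rnndc] add [hdggk] -> 10 lines: rwfl zfspf hdggk jvh yuu ojqdp ttqf caki lev ivvjz
Final line 5: yuu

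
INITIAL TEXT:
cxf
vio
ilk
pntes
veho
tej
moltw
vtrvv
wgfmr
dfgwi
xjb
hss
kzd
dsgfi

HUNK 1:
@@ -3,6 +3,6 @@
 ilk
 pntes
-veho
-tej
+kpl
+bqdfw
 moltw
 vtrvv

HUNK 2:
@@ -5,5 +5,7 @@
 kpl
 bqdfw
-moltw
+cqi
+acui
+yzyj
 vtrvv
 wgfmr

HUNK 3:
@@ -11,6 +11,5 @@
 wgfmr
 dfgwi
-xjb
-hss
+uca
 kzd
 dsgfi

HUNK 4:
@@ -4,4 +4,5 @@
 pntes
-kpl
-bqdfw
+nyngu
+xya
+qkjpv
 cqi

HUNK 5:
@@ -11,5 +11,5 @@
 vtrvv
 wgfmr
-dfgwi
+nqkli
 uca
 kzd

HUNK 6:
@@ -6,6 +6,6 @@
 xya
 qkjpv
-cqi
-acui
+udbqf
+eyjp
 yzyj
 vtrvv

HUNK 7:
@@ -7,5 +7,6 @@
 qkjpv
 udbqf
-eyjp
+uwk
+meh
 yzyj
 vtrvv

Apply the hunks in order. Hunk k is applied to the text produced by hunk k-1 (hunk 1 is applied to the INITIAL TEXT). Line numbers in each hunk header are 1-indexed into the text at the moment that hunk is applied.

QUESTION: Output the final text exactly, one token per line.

Answer: cxf
vio
ilk
pntes
nyngu
xya
qkjpv
udbqf
uwk
meh
yzyj
vtrvv
wgfmr
nqkli
uca
kzd
dsgfi

Derivation:
Hunk 1: at line 3 remove [veho,tej] add [kpl,bqdfw] -> 14 lines: cxf vio ilk pntes kpl bqdfw moltw vtrvv wgfmr dfgwi xjb hss kzd dsgfi
Hunk 2: at line 5 remove [moltw] add [cqi,acui,yzyj] -> 16 lines: cxf vio ilk pntes kpl bqdfw cqi acui yzyj vtrvv wgfmr dfgwi xjb hss kzd dsgfi
Hunk 3: at line 11 remove [xjb,hss] add [uca] -> 15 lines: cxf vio ilk pntes kpl bqdfw cqi acui yzyj vtrvv wgfmr dfgwi uca kzd dsgfi
Hunk 4: at line 4 remove [kpl,bqdfw] add [nyngu,xya,qkjpv] -> 16 lines: cxf vio ilk pntes nyngu xya qkjpv cqi acui yzyj vtrvv wgfmr dfgwi uca kzd dsgfi
Hunk 5: at line 11 remove [dfgwi] add [nqkli] -> 16 lines: cxf vio ilk pntes nyngu xya qkjpv cqi acui yzyj vtrvv wgfmr nqkli uca kzd dsgfi
Hunk 6: at line 6 remove [cqi,acui] add [udbqf,eyjp] -> 16 lines: cxf vio ilk pntes nyngu xya qkjpv udbqf eyjp yzyj vtrvv wgfmr nqkli uca kzd dsgfi
Hunk 7: at line 7 remove [eyjp] add [uwk,meh] -> 17 lines: cxf vio ilk pntes nyngu xya qkjpv udbqf uwk meh yzyj vtrvv wgfmr nqkli uca kzd dsgfi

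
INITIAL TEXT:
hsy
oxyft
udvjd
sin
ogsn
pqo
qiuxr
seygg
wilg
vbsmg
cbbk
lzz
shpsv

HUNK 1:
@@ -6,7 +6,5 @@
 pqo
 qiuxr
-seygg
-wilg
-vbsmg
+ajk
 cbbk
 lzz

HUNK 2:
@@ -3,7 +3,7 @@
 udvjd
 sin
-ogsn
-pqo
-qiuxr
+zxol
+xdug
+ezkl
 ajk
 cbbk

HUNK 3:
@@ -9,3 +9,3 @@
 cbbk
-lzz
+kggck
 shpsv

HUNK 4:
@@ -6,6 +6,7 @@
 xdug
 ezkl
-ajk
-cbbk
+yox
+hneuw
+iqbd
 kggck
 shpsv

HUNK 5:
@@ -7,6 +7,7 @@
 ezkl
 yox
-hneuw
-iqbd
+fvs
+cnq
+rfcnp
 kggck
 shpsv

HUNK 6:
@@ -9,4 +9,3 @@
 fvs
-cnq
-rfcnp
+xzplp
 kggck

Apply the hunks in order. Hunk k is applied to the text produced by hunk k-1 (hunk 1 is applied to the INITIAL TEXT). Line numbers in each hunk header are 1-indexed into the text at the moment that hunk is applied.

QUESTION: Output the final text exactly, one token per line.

Answer: hsy
oxyft
udvjd
sin
zxol
xdug
ezkl
yox
fvs
xzplp
kggck
shpsv

Derivation:
Hunk 1: at line 6 remove [seygg,wilg,vbsmg] add [ajk] -> 11 lines: hsy oxyft udvjd sin ogsn pqo qiuxr ajk cbbk lzz shpsv
Hunk 2: at line 3 remove [ogsn,pqo,qiuxr] add [zxol,xdug,ezkl] -> 11 lines: hsy oxyft udvjd sin zxol xdug ezkl ajk cbbk lzz shpsv
Hunk 3: at line 9 remove [lzz] add [kggck] -> 11 lines: hsy oxyft udvjd sin zxol xdug ezkl ajk cbbk kggck shpsv
Hunk 4: at line 6 remove [ajk,cbbk] add [yox,hneuw,iqbd] -> 12 lines: hsy oxyft udvjd sin zxol xdug ezkl yox hneuw iqbd kggck shpsv
Hunk 5: at line 7 remove [hneuw,iqbd] add [fvs,cnq,rfcnp] -> 13 lines: hsy oxyft udvjd sin zxol xdug ezkl yox fvs cnq rfcnp kggck shpsv
Hunk 6: at line 9 remove [cnq,rfcnp] add [xzplp] -> 12 lines: hsy oxyft udvjd sin zxol xdug ezkl yox fvs xzplp kggck shpsv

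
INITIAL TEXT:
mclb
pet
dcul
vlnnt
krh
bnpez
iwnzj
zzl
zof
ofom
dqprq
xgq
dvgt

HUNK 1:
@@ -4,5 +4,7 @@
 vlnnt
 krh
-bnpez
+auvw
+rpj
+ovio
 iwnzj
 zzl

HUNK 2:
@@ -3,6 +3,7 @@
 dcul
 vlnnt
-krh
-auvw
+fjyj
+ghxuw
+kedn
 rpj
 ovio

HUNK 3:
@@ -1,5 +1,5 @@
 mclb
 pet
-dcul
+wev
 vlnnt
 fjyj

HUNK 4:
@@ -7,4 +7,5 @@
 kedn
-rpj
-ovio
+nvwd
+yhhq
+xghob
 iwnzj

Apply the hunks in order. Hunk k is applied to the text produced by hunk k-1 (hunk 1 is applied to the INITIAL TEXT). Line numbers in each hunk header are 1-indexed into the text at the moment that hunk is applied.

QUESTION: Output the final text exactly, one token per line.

Hunk 1: at line 4 remove [bnpez] add [auvw,rpj,ovio] -> 15 lines: mclb pet dcul vlnnt krh auvw rpj ovio iwnzj zzl zof ofom dqprq xgq dvgt
Hunk 2: at line 3 remove [krh,auvw] add [fjyj,ghxuw,kedn] -> 16 lines: mclb pet dcul vlnnt fjyj ghxuw kedn rpj ovio iwnzj zzl zof ofom dqprq xgq dvgt
Hunk 3: at line 1 remove [dcul] add [wev] -> 16 lines: mclb pet wev vlnnt fjyj ghxuw kedn rpj ovio iwnzj zzl zof ofom dqprq xgq dvgt
Hunk 4: at line 7 remove [rpj,ovio] add [nvwd,yhhq,xghob] -> 17 lines: mclb pet wev vlnnt fjyj ghxuw kedn nvwd yhhq xghob iwnzj zzl zof ofom dqprq xgq dvgt

Answer: mclb
pet
wev
vlnnt
fjyj
ghxuw
kedn
nvwd
yhhq
xghob
iwnzj
zzl
zof
ofom
dqprq
xgq
dvgt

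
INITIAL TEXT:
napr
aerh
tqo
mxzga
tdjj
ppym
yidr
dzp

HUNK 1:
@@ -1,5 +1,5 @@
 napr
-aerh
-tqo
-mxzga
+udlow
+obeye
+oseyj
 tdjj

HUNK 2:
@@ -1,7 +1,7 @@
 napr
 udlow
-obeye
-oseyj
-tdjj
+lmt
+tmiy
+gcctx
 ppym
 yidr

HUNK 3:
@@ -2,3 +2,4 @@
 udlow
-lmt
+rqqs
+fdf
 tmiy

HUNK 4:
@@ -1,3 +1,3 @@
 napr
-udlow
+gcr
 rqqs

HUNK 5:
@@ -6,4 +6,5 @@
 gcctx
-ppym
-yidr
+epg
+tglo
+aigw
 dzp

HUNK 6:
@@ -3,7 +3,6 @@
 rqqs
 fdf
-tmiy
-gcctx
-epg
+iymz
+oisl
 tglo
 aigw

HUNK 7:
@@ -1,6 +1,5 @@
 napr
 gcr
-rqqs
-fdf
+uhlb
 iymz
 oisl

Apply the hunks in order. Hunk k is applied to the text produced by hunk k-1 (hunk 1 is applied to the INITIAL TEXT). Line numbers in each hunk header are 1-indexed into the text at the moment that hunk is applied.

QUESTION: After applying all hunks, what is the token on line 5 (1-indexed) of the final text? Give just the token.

Hunk 1: at line 1 remove [aerh,tqo,mxzga] add [udlow,obeye,oseyj] -> 8 lines: napr udlow obeye oseyj tdjj ppym yidr dzp
Hunk 2: at line 1 remove [obeye,oseyj,tdjj] add [lmt,tmiy,gcctx] -> 8 lines: napr udlow lmt tmiy gcctx ppym yidr dzp
Hunk 3: at line 2 remove [lmt] add [rqqs,fdf] -> 9 lines: napr udlow rqqs fdf tmiy gcctx ppym yidr dzp
Hunk 4: at line 1 remove [udlow] add [gcr] -> 9 lines: napr gcr rqqs fdf tmiy gcctx ppym yidr dzp
Hunk 5: at line 6 remove [ppym,yidr] add [epg,tglo,aigw] -> 10 lines: napr gcr rqqs fdf tmiy gcctx epg tglo aigw dzp
Hunk 6: at line 3 remove [tmiy,gcctx,epg] add [iymz,oisl] -> 9 lines: napr gcr rqqs fdf iymz oisl tglo aigw dzp
Hunk 7: at line 1 remove [rqqs,fdf] add [uhlb] -> 8 lines: napr gcr uhlb iymz oisl tglo aigw dzp
Final line 5: oisl

Answer: oisl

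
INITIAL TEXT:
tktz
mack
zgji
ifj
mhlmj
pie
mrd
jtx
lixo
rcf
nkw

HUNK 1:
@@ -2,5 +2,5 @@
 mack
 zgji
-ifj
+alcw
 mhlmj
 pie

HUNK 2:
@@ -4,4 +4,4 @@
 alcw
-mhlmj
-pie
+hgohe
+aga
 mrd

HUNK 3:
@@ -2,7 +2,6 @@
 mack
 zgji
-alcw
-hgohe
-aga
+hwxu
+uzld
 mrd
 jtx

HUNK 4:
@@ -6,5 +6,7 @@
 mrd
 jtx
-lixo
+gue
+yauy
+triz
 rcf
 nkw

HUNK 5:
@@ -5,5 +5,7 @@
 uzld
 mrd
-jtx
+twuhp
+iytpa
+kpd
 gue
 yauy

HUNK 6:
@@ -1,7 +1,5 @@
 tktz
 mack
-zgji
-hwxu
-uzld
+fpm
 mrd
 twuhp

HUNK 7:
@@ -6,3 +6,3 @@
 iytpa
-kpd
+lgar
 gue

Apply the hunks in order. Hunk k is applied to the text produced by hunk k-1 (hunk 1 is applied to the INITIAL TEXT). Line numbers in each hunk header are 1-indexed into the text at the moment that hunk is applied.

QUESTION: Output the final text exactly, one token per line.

Answer: tktz
mack
fpm
mrd
twuhp
iytpa
lgar
gue
yauy
triz
rcf
nkw

Derivation:
Hunk 1: at line 2 remove [ifj] add [alcw] -> 11 lines: tktz mack zgji alcw mhlmj pie mrd jtx lixo rcf nkw
Hunk 2: at line 4 remove [mhlmj,pie] add [hgohe,aga] -> 11 lines: tktz mack zgji alcw hgohe aga mrd jtx lixo rcf nkw
Hunk 3: at line 2 remove [alcw,hgohe,aga] add [hwxu,uzld] -> 10 lines: tktz mack zgji hwxu uzld mrd jtx lixo rcf nkw
Hunk 4: at line 6 remove [lixo] add [gue,yauy,triz] -> 12 lines: tktz mack zgji hwxu uzld mrd jtx gue yauy triz rcf nkw
Hunk 5: at line 5 remove [jtx] add [twuhp,iytpa,kpd] -> 14 lines: tktz mack zgji hwxu uzld mrd twuhp iytpa kpd gue yauy triz rcf nkw
Hunk 6: at line 1 remove [zgji,hwxu,uzld] add [fpm] -> 12 lines: tktz mack fpm mrd twuhp iytpa kpd gue yauy triz rcf nkw
Hunk 7: at line 6 remove [kpd] add [lgar] -> 12 lines: tktz mack fpm mrd twuhp iytpa lgar gue yauy triz rcf nkw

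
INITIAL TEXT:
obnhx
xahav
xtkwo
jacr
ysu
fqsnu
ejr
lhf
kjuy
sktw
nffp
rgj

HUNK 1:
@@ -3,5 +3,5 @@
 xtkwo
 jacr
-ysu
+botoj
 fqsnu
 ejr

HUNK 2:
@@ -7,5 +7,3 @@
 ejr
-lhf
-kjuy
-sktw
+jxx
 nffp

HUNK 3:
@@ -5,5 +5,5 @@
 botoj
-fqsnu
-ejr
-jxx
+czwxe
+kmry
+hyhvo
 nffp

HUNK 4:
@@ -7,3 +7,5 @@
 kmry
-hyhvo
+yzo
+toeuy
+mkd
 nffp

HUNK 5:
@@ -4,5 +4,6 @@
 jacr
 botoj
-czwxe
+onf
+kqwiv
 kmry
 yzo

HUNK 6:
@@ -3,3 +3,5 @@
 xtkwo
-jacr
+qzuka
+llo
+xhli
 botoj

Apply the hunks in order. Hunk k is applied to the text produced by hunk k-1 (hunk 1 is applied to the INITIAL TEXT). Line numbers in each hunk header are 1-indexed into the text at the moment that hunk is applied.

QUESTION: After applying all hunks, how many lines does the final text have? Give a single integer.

Hunk 1: at line 3 remove [ysu] add [botoj] -> 12 lines: obnhx xahav xtkwo jacr botoj fqsnu ejr lhf kjuy sktw nffp rgj
Hunk 2: at line 7 remove [lhf,kjuy,sktw] add [jxx] -> 10 lines: obnhx xahav xtkwo jacr botoj fqsnu ejr jxx nffp rgj
Hunk 3: at line 5 remove [fqsnu,ejr,jxx] add [czwxe,kmry,hyhvo] -> 10 lines: obnhx xahav xtkwo jacr botoj czwxe kmry hyhvo nffp rgj
Hunk 4: at line 7 remove [hyhvo] add [yzo,toeuy,mkd] -> 12 lines: obnhx xahav xtkwo jacr botoj czwxe kmry yzo toeuy mkd nffp rgj
Hunk 5: at line 4 remove [czwxe] add [onf,kqwiv] -> 13 lines: obnhx xahav xtkwo jacr botoj onf kqwiv kmry yzo toeuy mkd nffp rgj
Hunk 6: at line 3 remove [jacr] add [qzuka,llo,xhli] -> 15 lines: obnhx xahav xtkwo qzuka llo xhli botoj onf kqwiv kmry yzo toeuy mkd nffp rgj
Final line count: 15

Answer: 15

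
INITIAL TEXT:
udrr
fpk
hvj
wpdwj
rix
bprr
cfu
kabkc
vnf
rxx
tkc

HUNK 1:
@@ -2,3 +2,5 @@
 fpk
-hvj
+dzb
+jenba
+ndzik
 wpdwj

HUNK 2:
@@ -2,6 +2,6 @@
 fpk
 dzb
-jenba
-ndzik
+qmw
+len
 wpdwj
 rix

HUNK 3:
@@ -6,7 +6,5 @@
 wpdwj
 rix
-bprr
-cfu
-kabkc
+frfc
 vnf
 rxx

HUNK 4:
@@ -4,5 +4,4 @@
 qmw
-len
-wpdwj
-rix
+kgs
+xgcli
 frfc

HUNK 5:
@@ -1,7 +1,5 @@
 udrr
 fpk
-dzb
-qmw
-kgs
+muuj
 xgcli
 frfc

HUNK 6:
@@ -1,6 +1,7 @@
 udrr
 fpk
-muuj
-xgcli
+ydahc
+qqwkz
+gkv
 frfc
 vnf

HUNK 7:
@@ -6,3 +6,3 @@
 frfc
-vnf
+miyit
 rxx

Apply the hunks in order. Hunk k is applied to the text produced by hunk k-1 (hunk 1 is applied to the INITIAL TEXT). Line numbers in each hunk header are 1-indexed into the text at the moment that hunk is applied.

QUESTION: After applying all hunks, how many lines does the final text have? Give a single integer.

Hunk 1: at line 2 remove [hvj] add [dzb,jenba,ndzik] -> 13 lines: udrr fpk dzb jenba ndzik wpdwj rix bprr cfu kabkc vnf rxx tkc
Hunk 2: at line 2 remove [jenba,ndzik] add [qmw,len] -> 13 lines: udrr fpk dzb qmw len wpdwj rix bprr cfu kabkc vnf rxx tkc
Hunk 3: at line 6 remove [bprr,cfu,kabkc] add [frfc] -> 11 lines: udrr fpk dzb qmw len wpdwj rix frfc vnf rxx tkc
Hunk 4: at line 4 remove [len,wpdwj,rix] add [kgs,xgcli] -> 10 lines: udrr fpk dzb qmw kgs xgcli frfc vnf rxx tkc
Hunk 5: at line 1 remove [dzb,qmw,kgs] add [muuj] -> 8 lines: udrr fpk muuj xgcli frfc vnf rxx tkc
Hunk 6: at line 1 remove [muuj,xgcli] add [ydahc,qqwkz,gkv] -> 9 lines: udrr fpk ydahc qqwkz gkv frfc vnf rxx tkc
Hunk 7: at line 6 remove [vnf] add [miyit] -> 9 lines: udrr fpk ydahc qqwkz gkv frfc miyit rxx tkc
Final line count: 9

Answer: 9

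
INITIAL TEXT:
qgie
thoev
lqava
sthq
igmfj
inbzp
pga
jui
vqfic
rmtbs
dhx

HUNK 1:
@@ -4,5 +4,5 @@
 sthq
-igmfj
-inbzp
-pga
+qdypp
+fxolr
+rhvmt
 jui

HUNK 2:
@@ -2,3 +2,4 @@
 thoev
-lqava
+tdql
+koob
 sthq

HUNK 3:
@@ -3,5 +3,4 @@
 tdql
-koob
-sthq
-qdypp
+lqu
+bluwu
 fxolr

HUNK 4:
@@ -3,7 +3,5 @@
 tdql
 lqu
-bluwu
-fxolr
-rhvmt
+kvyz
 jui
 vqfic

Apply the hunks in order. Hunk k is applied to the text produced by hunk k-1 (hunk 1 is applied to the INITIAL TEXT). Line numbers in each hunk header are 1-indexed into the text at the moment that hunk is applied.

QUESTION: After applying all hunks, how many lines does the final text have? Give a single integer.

Hunk 1: at line 4 remove [igmfj,inbzp,pga] add [qdypp,fxolr,rhvmt] -> 11 lines: qgie thoev lqava sthq qdypp fxolr rhvmt jui vqfic rmtbs dhx
Hunk 2: at line 2 remove [lqava] add [tdql,koob] -> 12 lines: qgie thoev tdql koob sthq qdypp fxolr rhvmt jui vqfic rmtbs dhx
Hunk 3: at line 3 remove [koob,sthq,qdypp] add [lqu,bluwu] -> 11 lines: qgie thoev tdql lqu bluwu fxolr rhvmt jui vqfic rmtbs dhx
Hunk 4: at line 3 remove [bluwu,fxolr,rhvmt] add [kvyz] -> 9 lines: qgie thoev tdql lqu kvyz jui vqfic rmtbs dhx
Final line count: 9

Answer: 9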